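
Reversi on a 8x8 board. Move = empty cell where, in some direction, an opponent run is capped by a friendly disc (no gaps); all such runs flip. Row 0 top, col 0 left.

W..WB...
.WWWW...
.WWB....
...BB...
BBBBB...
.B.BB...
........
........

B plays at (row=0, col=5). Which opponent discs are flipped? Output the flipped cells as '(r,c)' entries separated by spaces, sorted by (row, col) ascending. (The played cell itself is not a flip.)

Dir NW: edge -> no flip
Dir N: edge -> no flip
Dir NE: edge -> no flip
Dir W: first cell 'B' (not opp) -> no flip
Dir E: first cell '.' (not opp) -> no flip
Dir SW: opp run (1,4) capped by B -> flip
Dir S: first cell '.' (not opp) -> no flip
Dir SE: first cell '.' (not opp) -> no flip

Answer: (1,4)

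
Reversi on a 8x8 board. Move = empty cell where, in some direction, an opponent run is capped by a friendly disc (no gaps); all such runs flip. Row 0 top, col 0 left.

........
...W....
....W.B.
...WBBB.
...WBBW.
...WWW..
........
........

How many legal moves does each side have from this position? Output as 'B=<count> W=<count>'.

-- B to move --
(0,2): flips 2 -> legal
(0,3): no bracket -> illegal
(0,4): no bracket -> illegal
(1,2): no bracket -> illegal
(1,4): flips 1 -> legal
(1,5): no bracket -> illegal
(2,2): flips 1 -> legal
(2,3): no bracket -> illegal
(2,5): no bracket -> illegal
(3,2): flips 1 -> legal
(3,7): no bracket -> illegal
(4,2): flips 1 -> legal
(4,7): flips 1 -> legal
(5,2): flips 1 -> legal
(5,6): flips 1 -> legal
(5,7): flips 1 -> legal
(6,2): flips 1 -> legal
(6,3): flips 1 -> legal
(6,4): flips 1 -> legal
(6,5): flips 1 -> legal
(6,6): flips 1 -> legal
B mobility = 14
-- W to move --
(1,5): no bracket -> illegal
(1,6): flips 2 -> legal
(1,7): flips 3 -> legal
(2,3): no bracket -> illegal
(2,5): flips 3 -> legal
(2,7): flips 2 -> legal
(3,7): flips 3 -> legal
(4,7): no bracket -> illegal
(5,6): no bracket -> illegal
W mobility = 5

Answer: B=14 W=5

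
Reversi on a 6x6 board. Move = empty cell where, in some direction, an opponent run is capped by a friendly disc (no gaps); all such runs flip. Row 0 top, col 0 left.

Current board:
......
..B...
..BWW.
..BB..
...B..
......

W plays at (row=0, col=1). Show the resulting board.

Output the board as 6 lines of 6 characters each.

Place W at (0,1); scan 8 dirs for brackets.
Dir NW: edge -> no flip
Dir N: edge -> no flip
Dir NE: edge -> no flip
Dir W: first cell '.' (not opp) -> no flip
Dir E: first cell '.' (not opp) -> no flip
Dir SW: first cell '.' (not opp) -> no flip
Dir S: first cell '.' (not opp) -> no flip
Dir SE: opp run (1,2) capped by W -> flip
All flips: (1,2)

Answer: .W....
..W...
..BWW.
..BB..
...B..
......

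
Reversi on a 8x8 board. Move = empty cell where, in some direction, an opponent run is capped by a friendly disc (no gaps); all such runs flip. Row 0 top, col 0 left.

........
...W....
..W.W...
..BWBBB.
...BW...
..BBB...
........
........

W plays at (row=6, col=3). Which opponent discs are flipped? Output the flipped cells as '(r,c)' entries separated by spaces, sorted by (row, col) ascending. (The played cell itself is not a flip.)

Answer: (4,3) (5,3)

Derivation:
Dir NW: opp run (5,2), next='.' -> no flip
Dir N: opp run (5,3) (4,3) capped by W -> flip
Dir NE: opp run (5,4), next='.' -> no flip
Dir W: first cell '.' (not opp) -> no flip
Dir E: first cell '.' (not opp) -> no flip
Dir SW: first cell '.' (not opp) -> no flip
Dir S: first cell '.' (not opp) -> no flip
Dir SE: first cell '.' (not opp) -> no flip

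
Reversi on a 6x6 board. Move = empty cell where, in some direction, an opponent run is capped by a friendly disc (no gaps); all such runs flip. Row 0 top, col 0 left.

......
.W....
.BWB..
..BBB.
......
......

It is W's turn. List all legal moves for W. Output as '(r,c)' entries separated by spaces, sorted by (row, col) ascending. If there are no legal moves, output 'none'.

Answer: (2,0) (2,4) (3,1) (4,2) (4,4)

Derivation:
(1,0): no bracket -> illegal
(1,2): no bracket -> illegal
(1,3): no bracket -> illegal
(1,4): no bracket -> illegal
(2,0): flips 1 -> legal
(2,4): flips 1 -> legal
(2,5): no bracket -> illegal
(3,0): no bracket -> illegal
(3,1): flips 1 -> legal
(3,5): no bracket -> illegal
(4,1): no bracket -> illegal
(4,2): flips 1 -> legal
(4,3): no bracket -> illegal
(4,4): flips 1 -> legal
(4,5): no bracket -> illegal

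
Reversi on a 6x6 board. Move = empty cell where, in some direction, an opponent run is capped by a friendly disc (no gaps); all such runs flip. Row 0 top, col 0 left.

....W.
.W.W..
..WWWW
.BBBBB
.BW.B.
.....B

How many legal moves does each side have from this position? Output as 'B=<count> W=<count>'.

Answer: B=10 W=6

Derivation:
-- B to move --
(0,0): flips 2 -> legal
(0,1): no bracket -> illegal
(0,2): flips 2 -> legal
(0,3): flips 2 -> legal
(0,5): no bracket -> illegal
(1,0): no bracket -> illegal
(1,2): flips 2 -> legal
(1,4): flips 2 -> legal
(1,5): flips 2 -> legal
(2,0): no bracket -> illegal
(2,1): no bracket -> illegal
(4,3): flips 1 -> legal
(5,1): flips 1 -> legal
(5,2): flips 1 -> legal
(5,3): flips 1 -> legal
B mobility = 10
-- W to move --
(2,0): flips 1 -> legal
(2,1): no bracket -> illegal
(3,0): no bracket -> illegal
(4,0): flips 2 -> legal
(4,3): flips 2 -> legal
(4,5): flips 2 -> legal
(5,0): flips 2 -> legal
(5,1): no bracket -> illegal
(5,2): no bracket -> illegal
(5,3): no bracket -> illegal
(5,4): flips 2 -> legal
W mobility = 6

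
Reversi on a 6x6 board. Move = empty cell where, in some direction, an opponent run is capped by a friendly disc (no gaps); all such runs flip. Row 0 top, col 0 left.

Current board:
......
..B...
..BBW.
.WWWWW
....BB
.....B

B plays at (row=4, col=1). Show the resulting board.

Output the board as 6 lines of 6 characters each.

Place B at (4,1); scan 8 dirs for brackets.
Dir NW: first cell '.' (not opp) -> no flip
Dir N: opp run (3,1), next='.' -> no flip
Dir NE: opp run (3,2) capped by B -> flip
Dir W: first cell '.' (not opp) -> no flip
Dir E: first cell '.' (not opp) -> no flip
Dir SW: first cell '.' (not opp) -> no flip
Dir S: first cell '.' (not opp) -> no flip
Dir SE: first cell '.' (not opp) -> no flip
All flips: (3,2)

Answer: ......
..B...
..BBW.
.WBWWW
.B..BB
.....B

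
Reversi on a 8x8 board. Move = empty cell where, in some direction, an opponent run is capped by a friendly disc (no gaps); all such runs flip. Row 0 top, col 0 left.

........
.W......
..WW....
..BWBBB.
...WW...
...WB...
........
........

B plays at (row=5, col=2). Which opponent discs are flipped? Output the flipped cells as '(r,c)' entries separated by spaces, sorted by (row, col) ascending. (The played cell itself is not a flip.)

Answer: (4,3) (5,3)

Derivation:
Dir NW: first cell '.' (not opp) -> no flip
Dir N: first cell '.' (not opp) -> no flip
Dir NE: opp run (4,3) capped by B -> flip
Dir W: first cell '.' (not opp) -> no flip
Dir E: opp run (5,3) capped by B -> flip
Dir SW: first cell '.' (not opp) -> no flip
Dir S: first cell '.' (not opp) -> no flip
Dir SE: first cell '.' (not opp) -> no flip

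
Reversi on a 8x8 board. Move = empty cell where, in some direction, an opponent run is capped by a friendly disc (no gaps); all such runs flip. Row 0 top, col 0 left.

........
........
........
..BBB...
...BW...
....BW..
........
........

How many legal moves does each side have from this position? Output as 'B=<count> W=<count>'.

-- B to move --
(3,5): no bracket -> illegal
(4,5): flips 1 -> legal
(4,6): no bracket -> illegal
(5,3): no bracket -> illegal
(5,6): flips 1 -> legal
(6,4): no bracket -> illegal
(6,5): no bracket -> illegal
(6,6): flips 2 -> legal
B mobility = 3
-- W to move --
(2,1): no bracket -> illegal
(2,2): flips 1 -> legal
(2,3): no bracket -> illegal
(2,4): flips 1 -> legal
(2,5): no bracket -> illegal
(3,1): no bracket -> illegal
(3,5): no bracket -> illegal
(4,1): no bracket -> illegal
(4,2): flips 1 -> legal
(4,5): no bracket -> illegal
(5,2): no bracket -> illegal
(5,3): flips 1 -> legal
(6,3): no bracket -> illegal
(6,4): flips 1 -> legal
(6,5): no bracket -> illegal
W mobility = 5

Answer: B=3 W=5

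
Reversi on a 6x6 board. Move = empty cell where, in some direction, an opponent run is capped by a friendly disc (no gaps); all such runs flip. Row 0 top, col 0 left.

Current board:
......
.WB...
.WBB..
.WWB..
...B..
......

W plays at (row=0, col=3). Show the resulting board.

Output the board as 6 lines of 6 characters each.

Answer: ...W..
.WW...
.WBB..
.WWB..
...B..
......

Derivation:
Place W at (0,3); scan 8 dirs for brackets.
Dir NW: edge -> no flip
Dir N: edge -> no flip
Dir NE: edge -> no flip
Dir W: first cell '.' (not opp) -> no flip
Dir E: first cell '.' (not opp) -> no flip
Dir SW: opp run (1,2) capped by W -> flip
Dir S: first cell '.' (not opp) -> no flip
Dir SE: first cell '.' (not opp) -> no flip
All flips: (1,2)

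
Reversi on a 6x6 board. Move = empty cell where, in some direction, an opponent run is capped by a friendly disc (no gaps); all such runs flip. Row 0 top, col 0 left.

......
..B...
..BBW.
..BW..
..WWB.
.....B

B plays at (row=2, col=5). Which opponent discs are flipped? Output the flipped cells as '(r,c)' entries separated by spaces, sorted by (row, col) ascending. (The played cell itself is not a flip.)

Dir NW: first cell '.' (not opp) -> no flip
Dir N: first cell '.' (not opp) -> no flip
Dir NE: edge -> no flip
Dir W: opp run (2,4) capped by B -> flip
Dir E: edge -> no flip
Dir SW: first cell '.' (not opp) -> no flip
Dir S: first cell '.' (not opp) -> no flip
Dir SE: edge -> no flip

Answer: (2,4)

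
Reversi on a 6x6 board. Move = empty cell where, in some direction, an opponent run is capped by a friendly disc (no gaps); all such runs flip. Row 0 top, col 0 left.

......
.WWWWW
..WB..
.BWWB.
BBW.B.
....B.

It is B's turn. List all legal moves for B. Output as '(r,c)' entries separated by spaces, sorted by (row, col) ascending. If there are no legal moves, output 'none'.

Answer: (0,0) (0,1) (0,3) (0,4) (0,5) (2,1) (4,3) (5,3)

Derivation:
(0,0): flips 3 -> legal
(0,1): flips 1 -> legal
(0,2): no bracket -> illegal
(0,3): flips 1 -> legal
(0,4): flips 2 -> legal
(0,5): flips 1 -> legal
(1,0): no bracket -> illegal
(2,0): no bracket -> illegal
(2,1): flips 1 -> legal
(2,4): no bracket -> illegal
(2,5): no bracket -> illegal
(4,3): flips 2 -> legal
(5,1): no bracket -> illegal
(5,2): no bracket -> illegal
(5,3): flips 1 -> legal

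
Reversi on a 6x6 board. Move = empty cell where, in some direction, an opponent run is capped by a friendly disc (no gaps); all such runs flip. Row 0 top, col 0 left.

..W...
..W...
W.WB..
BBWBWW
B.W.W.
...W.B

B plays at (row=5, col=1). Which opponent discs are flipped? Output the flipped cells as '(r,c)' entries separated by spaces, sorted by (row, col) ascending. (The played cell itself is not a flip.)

Dir NW: first cell 'B' (not opp) -> no flip
Dir N: first cell '.' (not opp) -> no flip
Dir NE: opp run (4,2) capped by B -> flip
Dir W: first cell '.' (not opp) -> no flip
Dir E: first cell '.' (not opp) -> no flip
Dir SW: edge -> no flip
Dir S: edge -> no flip
Dir SE: edge -> no flip

Answer: (4,2)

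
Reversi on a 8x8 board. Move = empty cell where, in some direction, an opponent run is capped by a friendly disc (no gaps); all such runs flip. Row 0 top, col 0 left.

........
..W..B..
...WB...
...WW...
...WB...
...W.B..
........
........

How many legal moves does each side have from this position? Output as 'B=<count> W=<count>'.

Answer: B=3 W=7

Derivation:
-- B to move --
(0,1): no bracket -> illegal
(0,2): no bracket -> illegal
(0,3): no bracket -> illegal
(1,1): no bracket -> illegal
(1,3): no bracket -> illegal
(1,4): no bracket -> illegal
(2,1): no bracket -> illegal
(2,2): flips 2 -> legal
(2,5): no bracket -> illegal
(3,2): no bracket -> illegal
(3,5): no bracket -> illegal
(4,2): flips 2 -> legal
(4,5): no bracket -> illegal
(5,2): no bracket -> illegal
(5,4): no bracket -> illegal
(6,2): flips 1 -> legal
(6,3): no bracket -> illegal
(6,4): no bracket -> illegal
B mobility = 3
-- W to move --
(0,4): no bracket -> illegal
(0,5): no bracket -> illegal
(0,6): flips 2 -> legal
(1,3): no bracket -> illegal
(1,4): flips 1 -> legal
(1,6): no bracket -> illegal
(2,5): flips 1 -> legal
(2,6): no bracket -> illegal
(3,5): flips 1 -> legal
(4,5): flips 1 -> legal
(4,6): no bracket -> illegal
(5,4): flips 1 -> legal
(5,6): no bracket -> illegal
(6,4): no bracket -> illegal
(6,5): no bracket -> illegal
(6,6): flips 2 -> legal
W mobility = 7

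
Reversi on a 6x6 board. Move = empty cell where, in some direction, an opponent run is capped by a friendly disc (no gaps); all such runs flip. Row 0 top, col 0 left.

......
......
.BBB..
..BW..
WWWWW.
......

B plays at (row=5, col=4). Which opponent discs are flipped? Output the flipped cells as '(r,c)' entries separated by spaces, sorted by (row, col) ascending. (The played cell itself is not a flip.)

Answer: (4,3)

Derivation:
Dir NW: opp run (4,3) capped by B -> flip
Dir N: opp run (4,4), next='.' -> no flip
Dir NE: first cell '.' (not opp) -> no flip
Dir W: first cell '.' (not opp) -> no flip
Dir E: first cell '.' (not opp) -> no flip
Dir SW: edge -> no flip
Dir S: edge -> no flip
Dir SE: edge -> no flip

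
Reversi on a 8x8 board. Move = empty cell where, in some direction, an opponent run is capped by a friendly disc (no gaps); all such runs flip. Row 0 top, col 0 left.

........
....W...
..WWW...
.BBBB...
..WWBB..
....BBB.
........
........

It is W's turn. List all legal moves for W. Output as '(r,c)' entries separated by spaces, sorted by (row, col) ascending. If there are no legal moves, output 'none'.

Answer: (2,0) (2,1) (2,5) (4,0) (4,1) (4,6) (6,4) (6,5) (6,6) (6,7)

Derivation:
(2,0): flips 1 -> legal
(2,1): flips 1 -> legal
(2,5): flips 1 -> legal
(3,0): no bracket -> illegal
(3,5): no bracket -> illegal
(3,6): no bracket -> illegal
(4,0): flips 1 -> legal
(4,1): flips 1 -> legal
(4,6): flips 2 -> legal
(4,7): no bracket -> illegal
(5,3): no bracket -> illegal
(5,7): no bracket -> illegal
(6,3): no bracket -> illegal
(6,4): flips 3 -> legal
(6,5): flips 1 -> legal
(6,6): flips 3 -> legal
(6,7): flips 3 -> legal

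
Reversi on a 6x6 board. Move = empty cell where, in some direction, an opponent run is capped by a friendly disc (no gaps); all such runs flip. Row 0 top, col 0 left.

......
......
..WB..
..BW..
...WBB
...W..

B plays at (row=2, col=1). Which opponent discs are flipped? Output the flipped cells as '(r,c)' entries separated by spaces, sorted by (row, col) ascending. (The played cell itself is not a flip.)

Dir NW: first cell '.' (not opp) -> no flip
Dir N: first cell '.' (not opp) -> no flip
Dir NE: first cell '.' (not opp) -> no flip
Dir W: first cell '.' (not opp) -> no flip
Dir E: opp run (2,2) capped by B -> flip
Dir SW: first cell '.' (not opp) -> no flip
Dir S: first cell '.' (not opp) -> no flip
Dir SE: first cell 'B' (not opp) -> no flip

Answer: (2,2)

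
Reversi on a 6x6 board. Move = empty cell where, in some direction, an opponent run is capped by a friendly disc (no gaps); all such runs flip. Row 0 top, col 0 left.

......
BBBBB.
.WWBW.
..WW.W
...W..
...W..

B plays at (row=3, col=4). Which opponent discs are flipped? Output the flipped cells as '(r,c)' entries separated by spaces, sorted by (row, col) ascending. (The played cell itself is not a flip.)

Dir NW: first cell 'B' (not opp) -> no flip
Dir N: opp run (2,4) capped by B -> flip
Dir NE: first cell '.' (not opp) -> no flip
Dir W: opp run (3,3) (3,2), next='.' -> no flip
Dir E: opp run (3,5), next=edge -> no flip
Dir SW: opp run (4,3), next='.' -> no flip
Dir S: first cell '.' (not opp) -> no flip
Dir SE: first cell '.' (not opp) -> no flip

Answer: (2,4)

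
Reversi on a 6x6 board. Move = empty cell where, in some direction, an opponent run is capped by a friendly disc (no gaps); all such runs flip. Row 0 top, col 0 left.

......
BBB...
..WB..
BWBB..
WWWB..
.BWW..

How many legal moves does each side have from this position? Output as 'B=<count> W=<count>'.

Answer: B=3 W=9

Derivation:
-- B to move --
(1,3): no bracket -> illegal
(2,0): no bracket -> illegal
(2,1): flips 3 -> legal
(4,4): no bracket -> illegal
(5,0): flips 2 -> legal
(5,4): flips 2 -> legal
B mobility = 3
-- W to move --
(0,0): flips 1 -> legal
(0,1): no bracket -> illegal
(0,2): flips 1 -> legal
(0,3): no bracket -> illegal
(1,3): flips 3 -> legal
(1,4): flips 2 -> legal
(2,0): flips 1 -> legal
(2,1): no bracket -> illegal
(2,4): flips 2 -> legal
(3,4): flips 3 -> legal
(4,4): flips 2 -> legal
(5,0): flips 1 -> legal
(5,4): no bracket -> illegal
W mobility = 9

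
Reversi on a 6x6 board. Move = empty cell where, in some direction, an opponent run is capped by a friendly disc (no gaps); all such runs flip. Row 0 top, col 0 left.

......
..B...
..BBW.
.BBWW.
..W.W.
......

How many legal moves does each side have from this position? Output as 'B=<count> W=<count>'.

Answer: B=7 W=7

Derivation:
-- B to move --
(1,3): no bracket -> illegal
(1,4): no bracket -> illegal
(1,5): no bracket -> illegal
(2,5): flips 1 -> legal
(3,5): flips 2 -> legal
(4,1): no bracket -> illegal
(4,3): flips 1 -> legal
(4,5): flips 1 -> legal
(5,1): no bracket -> illegal
(5,2): flips 1 -> legal
(5,3): flips 1 -> legal
(5,4): no bracket -> illegal
(5,5): flips 2 -> legal
B mobility = 7
-- W to move --
(0,1): flips 2 -> legal
(0,2): flips 3 -> legal
(0,3): no bracket -> illegal
(1,1): flips 1 -> legal
(1,3): flips 1 -> legal
(1,4): no bracket -> illegal
(2,0): flips 1 -> legal
(2,1): flips 2 -> legal
(3,0): flips 2 -> legal
(4,0): no bracket -> illegal
(4,1): no bracket -> illegal
(4,3): no bracket -> illegal
W mobility = 7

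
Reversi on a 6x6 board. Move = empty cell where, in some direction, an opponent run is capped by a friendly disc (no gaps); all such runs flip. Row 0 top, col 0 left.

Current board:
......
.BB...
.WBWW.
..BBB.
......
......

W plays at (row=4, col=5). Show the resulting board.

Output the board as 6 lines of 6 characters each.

Answer: ......
.BB...
.WBWW.
..BBW.
.....W
......

Derivation:
Place W at (4,5); scan 8 dirs for brackets.
Dir NW: opp run (3,4) capped by W -> flip
Dir N: first cell '.' (not opp) -> no flip
Dir NE: edge -> no flip
Dir W: first cell '.' (not opp) -> no flip
Dir E: edge -> no flip
Dir SW: first cell '.' (not opp) -> no flip
Dir S: first cell '.' (not opp) -> no flip
Dir SE: edge -> no flip
All flips: (3,4)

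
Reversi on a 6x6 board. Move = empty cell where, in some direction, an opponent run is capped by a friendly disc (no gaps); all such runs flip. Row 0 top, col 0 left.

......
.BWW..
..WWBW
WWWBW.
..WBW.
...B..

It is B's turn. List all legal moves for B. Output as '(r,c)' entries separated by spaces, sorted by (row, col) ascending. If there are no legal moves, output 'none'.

Answer: (0,2) (0,3) (1,4) (2,0) (2,1) (3,5) (4,1) (4,5) (5,1) (5,4) (5,5)

Derivation:
(0,1): no bracket -> illegal
(0,2): flips 1 -> legal
(0,3): flips 2 -> legal
(0,4): no bracket -> illegal
(1,4): flips 2 -> legal
(1,5): no bracket -> illegal
(2,0): flips 2 -> legal
(2,1): flips 3 -> legal
(3,5): flips 2 -> legal
(4,0): no bracket -> illegal
(4,1): flips 1 -> legal
(4,5): flips 1 -> legal
(5,1): flips 1 -> legal
(5,2): no bracket -> illegal
(5,4): flips 2 -> legal
(5,5): flips 1 -> legal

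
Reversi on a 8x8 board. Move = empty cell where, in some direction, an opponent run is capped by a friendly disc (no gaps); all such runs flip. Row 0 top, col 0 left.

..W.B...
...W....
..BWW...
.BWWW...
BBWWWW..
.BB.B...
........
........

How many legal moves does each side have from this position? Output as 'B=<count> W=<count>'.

Answer: B=9 W=12

Derivation:
-- B to move --
(0,1): no bracket -> illegal
(0,3): no bracket -> illegal
(1,1): no bracket -> illegal
(1,2): no bracket -> illegal
(1,4): flips 5 -> legal
(1,5): flips 3 -> legal
(2,1): flips 2 -> legal
(2,5): flips 4 -> legal
(3,5): flips 3 -> legal
(3,6): flips 1 -> legal
(4,6): flips 4 -> legal
(5,3): flips 1 -> legal
(5,5): flips 2 -> legal
(5,6): no bracket -> illegal
B mobility = 9
-- W to move --
(0,3): no bracket -> illegal
(0,5): no bracket -> illegal
(1,1): flips 1 -> legal
(1,2): flips 1 -> legal
(1,4): no bracket -> illegal
(1,5): no bracket -> illegal
(2,0): flips 1 -> legal
(2,1): flips 1 -> legal
(3,0): flips 1 -> legal
(5,0): flips 1 -> legal
(5,3): no bracket -> illegal
(5,5): no bracket -> illegal
(6,0): flips 1 -> legal
(6,1): flips 1 -> legal
(6,2): flips 1 -> legal
(6,3): flips 1 -> legal
(6,4): flips 1 -> legal
(6,5): flips 1 -> legal
W mobility = 12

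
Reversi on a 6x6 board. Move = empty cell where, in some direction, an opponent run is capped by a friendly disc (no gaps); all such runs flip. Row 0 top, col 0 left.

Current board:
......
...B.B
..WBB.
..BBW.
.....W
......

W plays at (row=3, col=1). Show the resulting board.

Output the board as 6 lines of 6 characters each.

Place W at (3,1); scan 8 dirs for brackets.
Dir NW: first cell '.' (not opp) -> no flip
Dir N: first cell '.' (not opp) -> no flip
Dir NE: first cell 'W' (not opp) -> no flip
Dir W: first cell '.' (not opp) -> no flip
Dir E: opp run (3,2) (3,3) capped by W -> flip
Dir SW: first cell '.' (not opp) -> no flip
Dir S: first cell '.' (not opp) -> no flip
Dir SE: first cell '.' (not opp) -> no flip
All flips: (3,2) (3,3)

Answer: ......
...B.B
..WBB.
.WWWW.
.....W
......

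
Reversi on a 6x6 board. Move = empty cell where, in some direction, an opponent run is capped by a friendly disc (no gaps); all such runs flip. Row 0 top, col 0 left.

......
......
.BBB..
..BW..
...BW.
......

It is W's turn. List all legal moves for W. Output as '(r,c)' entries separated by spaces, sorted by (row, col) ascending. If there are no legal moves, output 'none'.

(1,0): no bracket -> illegal
(1,1): flips 1 -> legal
(1,2): no bracket -> illegal
(1,3): flips 1 -> legal
(1,4): no bracket -> illegal
(2,0): no bracket -> illegal
(2,4): no bracket -> illegal
(3,0): no bracket -> illegal
(3,1): flips 1 -> legal
(3,4): no bracket -> illegal
(4,1): no bracket -> illegal
(4,2): flips 1 -> legal
(5,2): no bracket -> illegal
(5,3): flips 1 -> legal
(5,4): no bracket -> illegal

Answer: (1,1) (1,3) (3,1) (4,2) (5,3)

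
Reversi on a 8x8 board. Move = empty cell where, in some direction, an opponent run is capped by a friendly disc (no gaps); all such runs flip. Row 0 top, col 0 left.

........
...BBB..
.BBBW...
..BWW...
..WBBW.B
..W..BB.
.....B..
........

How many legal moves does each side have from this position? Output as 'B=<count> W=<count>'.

Answer: B=7 W=13

Derivation:
-- B to move --
(2,5): flips 2 -> legal
(3,1): no bracket -> illegal
(3,5): flips 4 -> legal
(3,6): no bracket -> illegal
(4,1): flips 1 -> legal
(4,6): flips 1 -> legal
(5,1): flips 3 -> legal
(5,3): no bracket -> illegal
(5,4): no bracket -> illegal
(6,1): flips 1 -> legal
(6,2): flips 2 -> legal
(6,3): no bracket -> illegal
B mobility = 7
-- W to move --
(0,2): flips 1 -> legal
(0,3): flips 2 -> legal
(0,4): flips 1 -> legal
(0,5): no bracket -> illegal
(0,6): flips 1 -> legal
(1,0): no bracket -> illegal
(1,1): flips 1 -> legal
(1,2): flips 3 -> legal
(1,6): no bracket -> illegal
(2,0): flips 3 -> legal
(2,5): no bracket -> illegal
(2,6): no bracket -> illegal
(3,0): no bracket -> illegal
(3,1): flips 1 -> legal
(3,5): no bracket -> illegal
(3,6): no bracket -> illegal
(3,7): no bracket -> illegal
(4,1): no bracket -> illegal
(4,6): no bracket -> illegal
(5,3): flips 1 -> legal
(5,4): flips 1 -> legal
(5,7): no bracket -> illegal
(6,4): no bracket -> illegal
(6,6): flips 2 -> legal
(6,7): flips 1 -> legal
(7,4): no bracket -> illegal
(7,5): flips 2 -> legal
(7,6): no bracket -> illegal
W mobility = 13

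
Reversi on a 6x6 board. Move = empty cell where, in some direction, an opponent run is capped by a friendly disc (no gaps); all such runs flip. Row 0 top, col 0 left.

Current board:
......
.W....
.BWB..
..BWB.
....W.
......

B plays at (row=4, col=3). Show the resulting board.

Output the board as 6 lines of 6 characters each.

Place B at (4,3); scan 8 dirs for brackets.
Dir NW: first cell 'B' (not opp) -> no flip
Dir N: opp run (3,3) capped by B -> flip
Dir NE: first cell 'B' (not opp) -> no flip
Dir W: first cell '.' (not opp) -> no flip
Dir E: opp run (4,4), next='.' -> no flip
Dir SW: first cell '.' (not opp) -> no flip
Dir S: first cell '.' (not opp) -> no flip
Dir SE: first cell '.' (not opp) -> no flip
All flips: (3,3)

Answer: ......
.W....
.BWB..
..BBB.
...BW.
......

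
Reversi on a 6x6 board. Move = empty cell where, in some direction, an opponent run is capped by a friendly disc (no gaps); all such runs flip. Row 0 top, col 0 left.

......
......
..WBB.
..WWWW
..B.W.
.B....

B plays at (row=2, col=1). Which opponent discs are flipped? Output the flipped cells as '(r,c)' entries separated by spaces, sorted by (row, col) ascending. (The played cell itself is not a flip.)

Dir NW: first cell '.' (not opp) -> no flip
Dir N: first cell '.' (not opp) -> no flip
Dir NE: first cell '.' (not opp) -> no flip
Dir W: first cell '.' (not opp) -> no flip
Dir E: opp run (2,2) capped by B -> flip
Dir SW: first cell '.' (not opp) -> no flip
Dir S: first cell '.' (not opp) -> no flip
Dir SE: opp run (3,2), next='.' -> no flip

Answer: (2,2)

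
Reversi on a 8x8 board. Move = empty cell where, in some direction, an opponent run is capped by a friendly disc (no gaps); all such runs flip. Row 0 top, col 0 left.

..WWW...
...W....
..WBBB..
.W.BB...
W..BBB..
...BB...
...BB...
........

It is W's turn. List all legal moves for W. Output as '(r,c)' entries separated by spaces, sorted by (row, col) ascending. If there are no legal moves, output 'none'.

Answer: (2,6) (3,5) (5,5) (7,3)

Derivation:
(1,2): no bracket -> illegal
(1,4): no bracket -> illegal
(1,5): no bracket -> illegal
(1,6): no bracket -> illegal
(2,6): flips 3 -> legal
(3,2): no bracket -> illegal
(3,5): flips 1 -> legal
(3,6): no bracket -> illegal
(4,2): no bracket -> illegal
(4,6): no bracket -> illegal
(5,2): no bracket -> illegal
(5,5): flips 2 -> legal
(5,6): no bracket -> illegal
(6,2): no bracket -> illegal
(6,5): no bracket -> illegal
(7,2): no bracket -> illegal
(7,3): flips 5 -> legal
(7,4): no bracket -> illegal
(7,5): no bracket -> illegal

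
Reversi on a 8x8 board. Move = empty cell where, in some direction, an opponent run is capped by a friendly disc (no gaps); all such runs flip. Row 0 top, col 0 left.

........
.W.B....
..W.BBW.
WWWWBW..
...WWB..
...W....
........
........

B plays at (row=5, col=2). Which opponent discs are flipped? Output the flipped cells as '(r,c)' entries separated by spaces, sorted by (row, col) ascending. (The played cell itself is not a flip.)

Dir NW: first cell '.' (not opp) -> no flip
Dir N: first cell '.' (not opp) -> no flip
Dir NE: opp run (4,3) capped by B -> flip
Dir W: first cell '.' (not opp) -> no flip
Dir E: opp run (5,3), next='.' -> no flip
Dir SW: first cell '.' (not opp) -> no flip
Dir S: first cell '.' (not opp) -> no flip
Dir SE: first cell '.' (not opp) -> no flip

Answer: (4,3)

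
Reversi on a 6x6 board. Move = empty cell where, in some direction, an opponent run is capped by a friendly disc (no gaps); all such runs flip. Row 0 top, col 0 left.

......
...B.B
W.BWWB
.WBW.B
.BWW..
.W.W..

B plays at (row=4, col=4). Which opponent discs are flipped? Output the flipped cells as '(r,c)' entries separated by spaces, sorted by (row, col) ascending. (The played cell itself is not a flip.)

Answer: (3,3) (4,2) (4,3)

Derivation:
Dir NW: opp run (3,3) capped by B -> flip
Dir N: first cell '.' (not opp) -> no flip
Dir NE: first cell 'B' (not opp) -> no flip
Dir W: opp run (4,3) (4,2) capped by B -> flip
Dir E: first cell '.' (not opp) -> no flip
Dir SW: opp run (5,3), next=edge -> no flip
Dir S: first cell '.' (not opp) -> no flip
Dir SE: first cell '.' (not opp) -> no flip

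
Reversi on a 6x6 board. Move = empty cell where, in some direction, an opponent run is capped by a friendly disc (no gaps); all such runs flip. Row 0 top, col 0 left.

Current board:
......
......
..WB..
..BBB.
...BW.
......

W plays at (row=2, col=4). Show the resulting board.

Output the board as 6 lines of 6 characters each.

Answer: ......
......
..WWW.
..BBW.
...BW.
......

Derivation:
Place W at (2,4); scan 8 dirs for brackets.
Dir NW: first cell '.' (not opp) -> no flip
Dir N: first cell '.' (not opp) -> no flip
Dir NE: first cell '.' (not opp) -> no flip
Dir W: opp run (2,3) capped by W -> flip
Dir E: first cell '.' (not opp) -> no flip
Dir SW: opp run (3,3), next='.' -> no flip
Dir S: opp run (3,4) capped by W -> flip
Dir SE: first cell '.' (not opp) -> no flip
All flips: (2,3) (3,4)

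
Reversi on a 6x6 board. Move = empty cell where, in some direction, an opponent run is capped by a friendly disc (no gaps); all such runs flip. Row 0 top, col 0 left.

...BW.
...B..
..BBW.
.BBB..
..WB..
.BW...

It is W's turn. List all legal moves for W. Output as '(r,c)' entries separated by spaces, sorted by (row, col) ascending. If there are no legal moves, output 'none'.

(0,2): flips 2 -> legal
(1,1): no bracket -> illegal
(1,2): flips 2 -> legal
(1,4): no bracket -> illegal
(2,0): flips 1 -> legal
(2,1): flips 2 -> legal
(3,0): no bracket -> illegal
(3,4): flips 1 -> legal
(4,0): flips 3 -> legal
(4,1): no bracket -> illegal
(4,4): flips 1 -> legal
(5,0): flips 1 -> legal
(5,3): no bracket -> illegal
(5,4): no bracket -> illegal

Answer: (0,2) (1,2) (2,0) (2,1) (3,4) (4,0) (4,4) (5,0)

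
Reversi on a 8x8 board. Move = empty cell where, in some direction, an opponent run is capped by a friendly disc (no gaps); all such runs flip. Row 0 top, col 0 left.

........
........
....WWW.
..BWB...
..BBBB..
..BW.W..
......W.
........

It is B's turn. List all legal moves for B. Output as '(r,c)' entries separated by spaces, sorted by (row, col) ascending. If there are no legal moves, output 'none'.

(1,3): no bracket -> illegal
(1,4): flips 1 -> legal
(1,5): flips 2 -> legal
(1,6): flips 1 -> legal
(1,7): no bracket -> illegal
(2,2): flips 1 -> legal
(2,3): flips 1 -> legal
(2,7): no bracket -> illegal
(3,5): no bracket -> illegal
(3,6): no bracket -> illegal
(3,7): no bracket -> illegal
(4,6): no bracket -> illegal
(5,4): flips 1 -> legal
(5,6): no bracket -> illegal
(5,7): no bracket -> illegal
(6,2): flips 1 -> legal
(6,3): flips 1 -> legal
(6,4): flips 1 -> legal
(6,5): flips 1 -> legal
(6,7): no bracket -> illegal
(7,5): no bracket -> illegal
(7,6): no bracket -> illegal
(7,7): flips 2 -> legal

Answer: (1,4) (1,5) (1,6) (2,2) (2,3) (5,4) (6,2) (6,3) (6,4) (6,5) (7,7)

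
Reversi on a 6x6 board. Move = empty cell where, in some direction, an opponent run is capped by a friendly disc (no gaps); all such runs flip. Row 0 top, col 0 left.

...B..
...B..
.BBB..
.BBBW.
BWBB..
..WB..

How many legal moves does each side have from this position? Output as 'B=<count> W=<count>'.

Answer: B=5 W=6

Derivation:
-- B to move --
(2,4): no bracket -> illegal
(2,5): flips 1 -> legal
(3,0): no bracket -> illegal
(3,5): flips 1 -> legal
(4,4): no bracket -> illegal
(4,5): flips 1 -> legal
(5,0): flips 1 -> legal
(5,1): flips 2 -> legal
B mobility = 5
-- W to move --
(0,2): no bracket -> illegal
(0,4): no bracket -> illegal
(1,0): no bracket -> illegal
(1,1): flips 2 -> legal
(1,2): flips 4 -> legal
(1,4): flips 2 -> legal
(2,0): no bracket -> illegal
(2,4): no bracket -> illegal
(3,0): flips 3 -> legal
(4,4): flips 2 -> legal
(5,0): no bracket -> illegal
(5,1): no bracket -> illegal
(5,4): flips 1 -> legal
W mobility = 6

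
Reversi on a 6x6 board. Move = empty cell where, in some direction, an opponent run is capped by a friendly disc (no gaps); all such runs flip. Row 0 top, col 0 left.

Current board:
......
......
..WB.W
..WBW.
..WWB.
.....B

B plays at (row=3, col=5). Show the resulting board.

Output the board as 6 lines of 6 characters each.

Answer: ......
......
..WB.W
..WBBB
..WWB.
.....B

Derivation:
Place B at (3,5); scan 8 dirs for brackets.
Dir NW: first cell '.' (not opp) -> no flip
Dir N: opp run (2,5), next='.' -> no flip
Dir NE: edge -> no flip
Dir W: opp run (3,4) capped by B -> flip
Dir E: edge -> no flip
Dir SW: first cell 'B' (not opp) -> no flip
Dir S: first cell '.' (not opp) -> no flip
Dir SE: edge -> no flip
All flips: (3,4)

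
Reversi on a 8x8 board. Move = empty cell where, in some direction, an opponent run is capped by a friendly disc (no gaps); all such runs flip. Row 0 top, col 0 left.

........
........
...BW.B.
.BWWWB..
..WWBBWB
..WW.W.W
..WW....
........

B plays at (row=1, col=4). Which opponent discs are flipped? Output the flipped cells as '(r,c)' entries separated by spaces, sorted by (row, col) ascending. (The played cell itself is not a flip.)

Dir NW: first cell '.' (not opp) -> no flip
Dir N: first cell '.' (not opp) -> no flip
Dir NE: first cell '.' (not opp) -> no flip
Dir W: first cell '.' (not opp) -> no flip
Dir E: first cell '.' (not opp) -> no flip
Dir SW: first cell 'B' (not opp) -> no flip
Dir S: opp run (2,4) (3,4) capped by B -> flip
Dir SE: first cell '.' (not opp) -> no flip

Answer: (2,4) (3,4)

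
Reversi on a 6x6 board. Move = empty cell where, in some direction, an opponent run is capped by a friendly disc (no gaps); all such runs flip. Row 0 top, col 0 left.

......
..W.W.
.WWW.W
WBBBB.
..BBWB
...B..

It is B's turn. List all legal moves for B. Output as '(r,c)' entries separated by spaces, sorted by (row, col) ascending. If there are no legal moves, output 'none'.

Answer: (0,1) (0,2) (0,5) (1,0) (1,1) (1,3) (3,5) (5,4) (5,5)

Derivation:
(0,1): flips 2 -> legal
(0,2): flips 2 -> legal
(0,3): no bracket -> illegal
(0,4): no bracket -> illegal
(0,5): flips 2 -> legal
(1,0): flips 1 -> legal
(1,1): flips 2 -> legal
(1,3): flips 2 -> legal
(1,5): no bracket -> illegal
(2,0): no bracket -> illegal
(2,4): no bracket -> illegal
(3,5): flips 1 -> legal
(4,0): no bracket -> illegal
(4,1): no bracket -> illegal
(5,4): flips 1 -> legal
(5,5): flips 1 -> legal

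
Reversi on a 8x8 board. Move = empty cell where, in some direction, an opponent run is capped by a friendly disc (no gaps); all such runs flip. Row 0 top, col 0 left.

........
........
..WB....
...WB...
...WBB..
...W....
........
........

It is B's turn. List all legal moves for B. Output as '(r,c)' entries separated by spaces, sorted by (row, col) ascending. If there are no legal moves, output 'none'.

Answer: (1,1) (2,1) (3,2) (4,2) (5,2) (6,2) (6,3)

Derivation:
(1,1): flips 2 -> legal
(1,2): no bracket -> illegal
(1,3): no bracket -> illegal
(2,1): flips 1 -> legal
(2,4): no bracket -> illegal
(3,1): no bracket -> illegal
(3,2): flips 1 -> legal
(4,2): flips 1 -> legal
(5,2): flips 1 -> legal
(5,4): no bracket -> illegal
(6,2): flips 1 -> legal
(6,3): flips 3 -> legal
(6,4): no bracket -> illegal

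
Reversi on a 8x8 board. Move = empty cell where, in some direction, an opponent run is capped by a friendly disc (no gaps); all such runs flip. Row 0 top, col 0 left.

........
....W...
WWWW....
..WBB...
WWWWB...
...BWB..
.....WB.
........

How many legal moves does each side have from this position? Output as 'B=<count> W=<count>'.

-- B to move --
(0,3): no bracket -> illegal
(0,4): no bracket -> illegal
(0,5): no bracket -> illegal
(1,0): no bracket -> illegal
(1,1): flips 1 -> legal
(1,2): flips 1 -> legal
(1,3): flips 1 -> legal
(1,5): no bracket -> illegal
(2,4): no bracket -> illegal
(2,5): no bracket -> illegal
(3,0): no bracket -> illegal
(3,1): flips 2 -> legal
(4,5): no bracket -> illegal
(5,0): no bracket -> illegal
(5,1): flips 1 -> legal
(5,2): flips 1 -> legal
(5,6): no bracket -> illegal
(6,3): no bracket -> illegal
(6,4): flips 2 -> legal
(7,4): no bracket -> illegal
(7,5): flips 1 -> legal
(7,6): no bracket -> illegal
B mobility = 8
-- W to move --
(2,4): flips 3 -> legal
(2,5): flips 1 -> legal
(3,5): flips 2 -> legal
(4,5): flips 3 -> legal
(4,6): no bracket -> illegal
(5,2): flips 1 -> legal
(5,6): flips 1 -> legal
(5,7): no bracket -> illegal
(6,2): no bracket -> illegal
(6,3): flips 1 -> legal
(6,4): flips 1 -> legal
(6,7): flips 1 -> legal
(7,5): no bracket -> illegal
(7,6): no bracket -> illegal
(7,7): flips 4 -> legal
W mobility = 10

Answer: B=8 W=10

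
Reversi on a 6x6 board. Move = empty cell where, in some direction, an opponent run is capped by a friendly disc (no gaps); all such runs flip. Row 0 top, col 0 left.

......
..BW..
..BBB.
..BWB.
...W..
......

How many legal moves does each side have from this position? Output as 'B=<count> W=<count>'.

Answer: B=9 W=6

Derivation:
-- B to move --
(0,2): flips 1 -> legal
(0,3): flips 1 -> legal
(0,4): flips 1 -> legal
(1,4): flips 1 -> legal
(4,2): flips 1 -> legal
(4,4): flips 1 -> legal
(5,2): flips 1 -> legal
(5,3): flips 2 -> legal
(5,4): flips 1 -> legal
B mobility = 9
-- W to move --
(0,1): no bracket -> illegal
(0,2): no bracket -> illegal
(0,3): no bracket -> illegal
(1,1): flips 2 -> legal
(1,4): no bracket -> illegal
(1,5): flips 1 -> legal
(2,1): flips 1 -> legal
(2,5): flips 1 -> legal
(3,1): flips 2 -> legal
(3,5): flips 2 -> legal
(4,1): no bracket -> illegal
(4,2): no bracket -> illegal
(4,4): no bracket -> illegal
(4,5): no bracket -> illegal
W mobility = 6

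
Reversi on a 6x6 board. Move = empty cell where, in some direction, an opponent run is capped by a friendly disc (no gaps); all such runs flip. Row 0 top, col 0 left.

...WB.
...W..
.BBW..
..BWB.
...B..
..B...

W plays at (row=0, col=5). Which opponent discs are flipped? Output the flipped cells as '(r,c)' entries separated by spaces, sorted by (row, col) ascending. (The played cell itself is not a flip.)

Dir NW: edge -> no flip
Dir N: edge -> no flip
Dir NE: edge -> no flip
Dir W: opp run (0,4) capped by W -> flip
Dir E: edge -> no flip
Dir SW: first cell '.' (not opp) -> no flip
Dir S: first cell '.' (not opp) -> no flip
Dir SE: edge -> no flip

Answer: (0,4)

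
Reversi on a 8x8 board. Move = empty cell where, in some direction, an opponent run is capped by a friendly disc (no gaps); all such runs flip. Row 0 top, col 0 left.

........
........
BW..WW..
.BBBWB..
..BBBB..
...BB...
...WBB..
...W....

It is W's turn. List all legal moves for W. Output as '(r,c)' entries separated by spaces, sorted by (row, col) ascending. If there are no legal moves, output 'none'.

Answer: (2,3) (3,0) (3,6) (4,1) (4,6) (5,1) (5,2) (5,5) (5,6) (6,6) (7,4) (7,6)

Derivation:
(1,0): no bracket -> illegal
(1,1): no bracket -> illegal
(2,2): no bracket -> illegal
(2,3): flips 3 -> legal
(2,6): no bracket -> illegal
(3,0): flips 3 -> legal
(3,6): flips 3 -> legal
(4,0): no bracket -> illegal
(4,1): flips 1 -> legal
(4,6): flips 1 -> legal
(5,1): flips 2 -> legal
(5,2): flips 1 -> legal
(5,5): flips 3 -> legal
(5,6): flips 1 -> legal
(6,2): no bracket -> illegal
(6,6): flips 2 -> legal
(7,4): flips 3 -> legal
(7,5): no bracket -> illegal
(7,6): flips 4 -> legal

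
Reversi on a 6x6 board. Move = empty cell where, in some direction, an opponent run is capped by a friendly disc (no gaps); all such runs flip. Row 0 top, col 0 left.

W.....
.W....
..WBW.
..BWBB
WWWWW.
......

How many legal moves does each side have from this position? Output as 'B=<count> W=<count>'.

Answer: B=9 W=5

Derivation:
-- B to move --
(0,1): no bracket -> illegal
(0,2): no bracket -> illegal
(1,0): no bracket -> illegal
(1,2): flips 1 -> legal
(1,3): flips 1 -> legal
(1,4): flips 1 -> legal
(1,5): no bracket -> illegal
(2,0): no bracket -> illegal
(2,1): flips 1 -> legal
(2,5): flips 1 -> legal
(3,0): no bracket -> illegal
(3,1): no bracket -> illegal
(4,5): no bracket -> illegal
(5,0): flips 1 -> legal
(5,1): no bracket -> illegal
(5,2): flips 2 -> legal
(5,3): flips 3 -> legal
(5,4): flips 2 -> legal
(5,5): no bracket -> illegal
B mobility = 9
-- W to move --
(1,2): no bracket -> illegal
(1,3): flips 1 -> legal
(1,4): flips 2 -> legal
(2,1): flips 1 -> legal
(2,5): flips 1 -> legal
(3,1): flips 1 -> legal
(4,5): no bracket -> illegal
W mobility = 5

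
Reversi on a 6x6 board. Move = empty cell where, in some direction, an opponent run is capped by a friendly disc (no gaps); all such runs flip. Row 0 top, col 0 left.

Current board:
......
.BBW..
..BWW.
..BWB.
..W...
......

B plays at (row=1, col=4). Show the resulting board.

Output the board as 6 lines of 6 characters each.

Place B at (1,4); scan 8 dirs for brackets.
Dir NW: first cell '.' (not opp) -> no flip
Dir N: first cell '.' (not opp) -> no flip
Dir NE: first cell '.' (not opp) -> no flip
Dir W: opp run (1,3) capped by B -> flip
Dir E: first cell '.' (not opp) -> no flip
Dir SW: opp run (2,3) capped by B -> flip
Dir S: opp run (2,4) capped by B -> flip
Dir SE: first cell '.' (not opp) -> no flip
All flips: (1,3) (2,3) (2,4)

Answer: ......
.BBBB.
..BBB.
..BWB.
..W...
......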